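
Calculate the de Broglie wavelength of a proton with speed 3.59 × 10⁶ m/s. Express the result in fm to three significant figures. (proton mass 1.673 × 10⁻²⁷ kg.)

λ = 110 fm

p = mv = 1.673 × 10⁻²⁷ × 3.59 × 10⁶ = 6.006 × 10⁻²¹ kg·m/s.
λ = h/p = 6.626 × 10⁻³⁴ / 6.006 × 10⁻²¹ = 1.10 × 10⁻¹³ m = 110 fm.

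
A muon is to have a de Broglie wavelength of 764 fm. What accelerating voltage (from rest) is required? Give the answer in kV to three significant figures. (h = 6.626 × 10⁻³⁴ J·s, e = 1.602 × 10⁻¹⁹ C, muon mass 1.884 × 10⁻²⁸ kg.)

V = 12.5 kV

p = h/λ = 6.626 × 10⁻³⁴ / 7.640 × 10⁻¹³ = 8.673 × 10⁻²² kg·m/s.
KE = p²/(2m) = 1.996 × 10⁻¹⁵ J.
V = KE/e = 1.996 × 10⁻¹⁵ / (1.602 × 10⁻¹⁹) = 12.5 kV.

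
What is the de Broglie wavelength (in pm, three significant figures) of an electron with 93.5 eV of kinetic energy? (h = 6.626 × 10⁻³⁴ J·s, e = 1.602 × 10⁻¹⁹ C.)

λ = 127 pm

KE = 93.5 eV = 1.498 × 10⁻¹⁷ J.
p = √(2mKE) = √(2 × 9.109 × 10⁻³¹ × 1.498 × 10⁻¹⁷) = 5.224 × 10⁻²⁴ kg·m/s.
λ = h/p = 6.626 × 10⁻³⁴ / 5.224 × 10⁻²⁴ = 1.27 × 10⁻¹⁰ m = 127 pm.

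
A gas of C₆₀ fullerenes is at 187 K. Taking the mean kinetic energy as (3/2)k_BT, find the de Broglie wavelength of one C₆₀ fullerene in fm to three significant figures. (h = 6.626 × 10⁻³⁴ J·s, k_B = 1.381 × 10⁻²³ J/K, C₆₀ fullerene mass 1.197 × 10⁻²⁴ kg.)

KE = (3/2)k_BT = 1.5 × 1.381 × 10⁻²³ × 187 = 3.874 × 10⁻²¹ J.
p = √(2mKE) = √(2 × 1.197 × 10⁻²⁴ × 3.874 × 10⁻²¹) = 9.630 × 10⁻²³ kg·m/s.
λ = h/p = 6.88 × 10⁻¹² m = 6880 fm.

λ = 6880 fm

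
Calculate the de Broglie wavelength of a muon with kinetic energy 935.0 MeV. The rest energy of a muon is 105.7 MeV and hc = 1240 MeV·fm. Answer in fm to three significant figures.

λ = 1.20 fm

Total energy E = KE + m₀c² = 935.0 + 105.7 = 1040.7 MeV.
(pc)² = E² − (m₀c²)² = (1040.7)² − (105.7)² = 1.072 × 10⁶ MeV², so pc = 1035 MeV.
λ = hc/(pc) = 1240 MeV·fm / 1035 MeV = 1.20 fm.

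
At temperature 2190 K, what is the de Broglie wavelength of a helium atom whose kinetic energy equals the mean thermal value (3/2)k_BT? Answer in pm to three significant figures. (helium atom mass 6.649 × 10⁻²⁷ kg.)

λ = 27.0 pm

KE = (3/2)k_BT = 1.5 × 1.381 × 10⁻²³ × 2190 = 4.537 × 10⁻²⁰ J.
p = √(2mKE) = √(2 × 6.649 × 10⁻²⁷ × 4.537 × 10⁻²⁰) = 2.456 × 10⁻²³ kg·m/s.
λ = h/p = 2.70 × 10⁻¹¹ m = 27.0 pm.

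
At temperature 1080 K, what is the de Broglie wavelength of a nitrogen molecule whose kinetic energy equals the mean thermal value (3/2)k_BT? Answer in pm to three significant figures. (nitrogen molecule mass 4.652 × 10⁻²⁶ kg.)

λ = 14.5 pm

KE = (3/2)k_BT = 1.5 × 1.381 × 10⁻²³ × 1080 = 2.237 × 10⁻²⁰ J.
p = √(2mKE) = √(2 × 4.652 × 10⁻²⁶ × 2.237 × 10⁻²⁰) = 4.562 × 10⁻²³ kg·m/s.
λ = h/p = 1.45 × 10⁻¹¹ m = 14.5 pm.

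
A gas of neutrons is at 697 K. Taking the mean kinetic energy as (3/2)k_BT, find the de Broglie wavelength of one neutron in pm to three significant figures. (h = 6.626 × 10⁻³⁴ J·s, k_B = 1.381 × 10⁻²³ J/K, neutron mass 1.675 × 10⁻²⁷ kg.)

KE = (3/2)k_BT = 1.5 × 1.381 × 10⁻²³ × 697 = 1.444 × 10⁻²⁰ J.
p = √(2mKE) = √(2 × 1.675 × 10⁻²⁷ × 1.444 × 10⁻²⁰) = 6.955 × 10⁻²⁴ kg·m/s.
λ = h/p = 9.53 × 10⁻¹¹ m = 95.3 pm.

λ = 95.3 pm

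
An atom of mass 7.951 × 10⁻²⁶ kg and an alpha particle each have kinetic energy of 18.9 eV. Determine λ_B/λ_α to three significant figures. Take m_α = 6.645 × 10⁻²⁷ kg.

λ_B/λ_α = 0.289

At fixed KE, p = √(2mKE) so λ = h/p ∝ 1/√m.
λ_B/λ_α = √(m_α/m_B) = √(6.645 × 10⁻²⁷/7.951 × 10⁻²⁶) = √(0.08357) = 0.289.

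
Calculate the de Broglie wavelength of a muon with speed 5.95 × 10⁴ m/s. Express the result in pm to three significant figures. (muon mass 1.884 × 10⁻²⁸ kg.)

p = mv = 1.884 × 10⁻²⁸ × 5.95 × 10⁴ = 1.121 × 10⁻²³ kg·m/s.
λ = h/p = 6.626 × 10⁻³⁴ / 1.121 × 10⁻²³ = 5.91 × 10⁻¹¹ m = 59.1 pm.

λ = 59.1 pm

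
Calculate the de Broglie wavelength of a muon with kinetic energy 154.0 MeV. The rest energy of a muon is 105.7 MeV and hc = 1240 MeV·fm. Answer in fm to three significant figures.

λ = 5.23 fm

Total energy E = KE + m₀c² = 154.0 + 105.7 = 259.7 MeV.
(pc)² = E² − (m₀c²)² = (259.7)² − (105.7)² = 5.627 × 10⁴ MeV², so pc = 237.2 MeV.
λ = hc/(pc) = 1240 MeV·fm / 237.2 MeV = 5.23 fm.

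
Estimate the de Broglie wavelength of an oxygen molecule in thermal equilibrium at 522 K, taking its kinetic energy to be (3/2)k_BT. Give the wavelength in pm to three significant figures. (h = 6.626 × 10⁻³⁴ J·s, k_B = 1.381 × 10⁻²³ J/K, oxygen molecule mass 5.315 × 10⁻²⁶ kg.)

KE = (3/2)k_BT = 1.5 × 1.381 × 10⁻²³ × 522 = 1.081 × 10⁻²⁰ J.
p = √(2mKE) = √(2 × 5.315 × 10⁻²⁶ × 1.081 × 10⁻²⁰) = 3.390 × 10⁻²³ kg·m/s.
λ = h/p = 1.95 × 10⁻¹¹ m = 19.5 pm.

λ = 19.5 pm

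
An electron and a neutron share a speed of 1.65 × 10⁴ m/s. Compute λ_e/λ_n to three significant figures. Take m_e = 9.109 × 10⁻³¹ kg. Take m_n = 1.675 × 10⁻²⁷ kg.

λ_e/λ_n = 1840

At fixed v, p = mv so λ = h/(mv) ∝ 1/m.
λ_e/λ_n = m_n/m_e = 1.675 × 10⁻²⁷/9.109 × 10⁻³¹ = 1840.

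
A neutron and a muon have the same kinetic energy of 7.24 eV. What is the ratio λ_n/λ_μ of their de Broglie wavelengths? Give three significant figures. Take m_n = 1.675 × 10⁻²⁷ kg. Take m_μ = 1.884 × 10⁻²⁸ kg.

At fixed KE, p = √(2mKE) so λ = h/p ∝ 1/√m.
λ_n/λ_μ = √(m_μ/m_n) = √(1.884 × 10⁻²⁸/1.675 × 10⁻²⁷) = √(0.1125) = 0.335.

λ_n/λ_μ = 0.335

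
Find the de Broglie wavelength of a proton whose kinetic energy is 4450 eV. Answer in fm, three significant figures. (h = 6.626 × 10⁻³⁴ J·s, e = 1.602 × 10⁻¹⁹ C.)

λ = 429 fm

KE = 4450 eV = 7.129 × 10⁻¹⁶ J.
p = √(2mKE) = √(2 × 1.673 × 10⁻²⁷ × 7.129 × 10⁻¹⁶) = 1.544 × 10⁻²¹ kg·m/s.
λ = h/p = 6.626 × 10⁻³⁴ / 1.544 × 10⁻²¹ = 4.29 × 10⁻¹³ m = 429 fm.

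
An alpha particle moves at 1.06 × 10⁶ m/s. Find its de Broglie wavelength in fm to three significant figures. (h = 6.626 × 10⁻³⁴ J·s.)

p = mv = 6.645 × 10⁻²⁷ × 1.06 × 10⁶ = 7.044 × 10⁻²¹ kg·m/s.
λ = h/p = 6.626 × 10⁻³⁴ / 7.044 × 10⁻²¹ = 9.41 × 10⁻¹⁴ m = 94.1 fm.

λ = 94.1 fm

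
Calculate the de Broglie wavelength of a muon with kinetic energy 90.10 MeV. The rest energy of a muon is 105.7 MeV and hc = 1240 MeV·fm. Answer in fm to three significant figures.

λ = 7.52 fm

Total energy E = KE + m₀c² = 90.10 + 105.7 = 195.80 MeV.
(pc)² = E² − (m₀c²)² = (195.80)² − (105.7)² = 2.717 × 10⁴ MeV², so pc = 164.8 MeV.
λ = hc/(pc) = 1240 MeV·fm / 164.8 MeV = 7.52 fm.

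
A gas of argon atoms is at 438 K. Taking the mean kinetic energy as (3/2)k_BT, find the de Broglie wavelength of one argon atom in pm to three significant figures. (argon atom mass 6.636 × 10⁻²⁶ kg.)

KE = (3/2)k_BT = 1.5 × 1.381 × 10⁻²³ × 438 = 9.073 × 10⁻²¹ J.
p = √(2mKE) = √(2 × 6.636 × 10⁻²⁶ × 9.073 × 10⁻²¹) = 3.470 × 10⁻²³ kg·m/s.
λ = h/p = 1.91 × 10⁻¹¹ m = 19.1 pm.

λ = 19.1 pm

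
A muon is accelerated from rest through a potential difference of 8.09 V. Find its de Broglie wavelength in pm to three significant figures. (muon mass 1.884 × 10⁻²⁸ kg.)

KE = eV = 1.602 × 10⁻¹⁹ × 8.090 = 1.296 × 10⁻¹⁸ J.
p = √(2mKE) = √(2 × 1.884 × 10⁻²⁸ × 1.296 × 10⁻¹⁸) = 2.210 × 10⁻²³ kg·m/s.
λ = h/p = 6.626 × 10⁻³⁴ / 2.210 × 10⁻²³ = 3.00 × 10⁻¹¹ m = 30.0 pm.

λ = 30.0 pm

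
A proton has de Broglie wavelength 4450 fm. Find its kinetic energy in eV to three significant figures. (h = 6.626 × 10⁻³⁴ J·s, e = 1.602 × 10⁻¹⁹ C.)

p = h/λ = 6.626 × 10⁻³⁴ / 4.450 × 10⁻¹² = 1.489 × 10⁻²² kg·m/s.
KE = p²/(2m) = (1.489 × 10⁻²²)² / (2 × 1.673 × 10⁻²⁷) = 6.626 × 10⁻¹⁸ J = 41.4 eV.

KE = 41.4 eV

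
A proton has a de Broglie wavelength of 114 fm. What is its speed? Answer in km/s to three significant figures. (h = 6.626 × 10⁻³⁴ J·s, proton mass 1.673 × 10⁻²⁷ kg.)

p = h/λ = 6.626 × 10⁻³⁴ / 1.140 × 10⁻¹³ = 5.812 × 10⁻²¹ kg·m/s.
v = p/m = 5.812 × 10⁻²¹ / 1.673 × 10⁻²⁷ = 3.47 × 10⁶ m/s = 3470 km/s.

v = 3470 km/s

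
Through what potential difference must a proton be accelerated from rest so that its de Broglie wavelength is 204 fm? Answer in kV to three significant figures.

V = 19.7 kV

p = h/λ = 6.626 × 10⁻³⁴ / 2.040 × 10⁻¹³ = 3.248 × 10⁻²¹ kg·m/s.
KE = p²/(2m) = 3.153 × 10⁻¹⁵ J.
V = KE/e = 3.153 × 10⁻¹⁵ / (1.602 × 10⁻¹⁹) = 19.7 kV.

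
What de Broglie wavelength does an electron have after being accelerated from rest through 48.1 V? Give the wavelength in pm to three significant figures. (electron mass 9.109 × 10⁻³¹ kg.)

λ = 177 pm

KE = eV = 1.602 × 10⁻¹⁹ × 48.10 = 7.706 × 10⁻¹⁸ J.
p = √(2mKE) = √(2 × 9.109 × 10⁻³¹ × 7.706 × 10⁻¹⁸) = 3.747 × 10⁻²⁴ kg·m/s.
λ = h/p = 6.626 × 10⁻³⁴ / 3.747 × 10⁻²⁴ = 1.77 × 10⁻¹⁰ m = 177 pm.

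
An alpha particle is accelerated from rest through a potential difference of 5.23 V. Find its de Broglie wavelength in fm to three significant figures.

λ = 4440 fm

KE = 2eV = 2 × 1.602 × 10⁻¹⁹ × 5.230 = 1.676 × 10⁻¹⁸ J.
p = √(2mKE) = √(2 × 6.645 × 10⁻²⁷ × 1.676 × 10⁻¹⁸) = 1.492 × 10⁻²² kg·m/s.
λ = h/p = 6.626 × 10⁻³⁴ / 1.492 × 10⁻²² = 4.44 × 10⁻¹² m = 4440 fm.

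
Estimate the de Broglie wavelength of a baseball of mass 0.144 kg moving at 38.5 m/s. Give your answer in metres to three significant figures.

p = mv = 0.144 × 38.5 = 5.544 kg·m/s.
λ = h/p = 6.626 × 10⁻³⁴ / 5.544 = 1.20 × 10⁻³⁴ m.

λ = 1.20 × 10⁻³⁴ m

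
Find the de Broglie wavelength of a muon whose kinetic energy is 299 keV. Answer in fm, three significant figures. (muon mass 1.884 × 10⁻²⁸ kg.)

λ = 156 fm

KE = 299 keV = 4.790 × 10⁻¹⁴ J.
p = √(2mKE) = √(2 × 1.884 × 10⁻²⁸ × 4.790 × 10⁻¹⁴) = 4.248 × 10⁻²¹ kg·m/s.
λ = h/p = 6.626 × 10⁻³⁴ / 4.248 × 10⁻²¹ = 1.56 × 10⁻¹³ m = 156 fm.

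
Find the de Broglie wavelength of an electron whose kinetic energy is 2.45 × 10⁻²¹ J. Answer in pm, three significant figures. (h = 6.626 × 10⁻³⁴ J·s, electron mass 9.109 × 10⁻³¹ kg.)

p = √(2mKE) = √(2 × 9.109 × 10⁻³¹ × 2.450 × 10⁻²¹) = 6.681 × 10⁻²⁶ kg·m/s.
λ = h/p = 6.626 × 10⁻³⁴ / 6.681 × 10⁻²⁶ = 9.92 × 10⁻⁹ m = 9920 pm.

λ = 9920 pm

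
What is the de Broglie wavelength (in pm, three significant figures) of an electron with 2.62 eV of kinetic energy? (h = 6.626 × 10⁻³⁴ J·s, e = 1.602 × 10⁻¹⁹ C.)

KE = 2.62 eV = 4.197 × 10⁻¹⁹ J.
p = √(2mKE) = √(2 × 9.109 × 10⁻³¹ × 4.197 × 10⁻¹⁹) = 8.744 × 10⁻²⁵ kg·m/s.
λ = h/p = 6.626 × 10⁻³⁴ / 8.744 × 10⁻²⁵ = 7.58 × 10⁻¹⁰ m = 758 pm.

λ = 758 pm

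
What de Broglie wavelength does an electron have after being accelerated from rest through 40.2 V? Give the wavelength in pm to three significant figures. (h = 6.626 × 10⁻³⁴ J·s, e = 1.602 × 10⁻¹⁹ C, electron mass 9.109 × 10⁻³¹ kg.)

λ = 193 pm

KE = eV = 1.602 × 10⁻¹⁹ × 40.20 = 6.440 × 10⁻¹⁸ J.
p = √(2mKE) = √(2 × 9.109 × 10⁻³¹ × 6.440 × 10⁻¹⁸) = 3.425 × 10⁻²⁴ kg·m/s.
λ = h/p = 6.626 × 10⁻³⁴ / 3.425 × 10⁻²⁴ = 1.93 × 10⁻¹⁰ m = 193 pm.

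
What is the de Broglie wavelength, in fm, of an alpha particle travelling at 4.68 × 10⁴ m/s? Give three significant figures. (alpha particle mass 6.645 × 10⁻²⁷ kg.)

p = mv = 6.645 × 10⁻²⁷ × 4.68 × 10⁴ = 3.110 × 10⁻²² kg·m/s.
λ = h/p = 6.626 × 10⁻³⁴ / 3.110 × 10⁻²² = 2.13 × 10⁻¹² m = 2130 fm.

λ = 2130 fm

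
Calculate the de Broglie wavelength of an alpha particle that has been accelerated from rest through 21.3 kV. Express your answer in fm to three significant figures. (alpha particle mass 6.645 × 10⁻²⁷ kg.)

λ = 69.6 fm

KE = 2eV = 2 × 1.602 × 10⁻¹⁹ × 2.130 × 10⁴ = 6.825 × 10⁻¹⁵ J.
p = √(2mKE) = √(2 × 6.645 × 10⁻²⁷ × 6.825 × 10⁻¹⁵) = 9.524 × 10⁻²¹ kg·m/s.
λ = h/p = 6.626 × 10⁻³⁴ / 9.524 × 10⁻²¹ = 6.96 × 10⁻¹⁴ m = 69.6 fm.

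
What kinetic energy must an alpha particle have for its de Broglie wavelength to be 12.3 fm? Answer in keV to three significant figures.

KE = 1360 keV

p = h/λ = 6.626 × 10⁻³⁴ / 1.230 × 10⁻¹⁴ = 5.387 × 10⁻²⁰ kg·m/s.
KE = p²/(2m) = (5.387 × 10⁻²⁰)² / (2 × 6.645 × 10⁻²⁷) = 2.184 × 10⁻¹³ J = 1360 keV.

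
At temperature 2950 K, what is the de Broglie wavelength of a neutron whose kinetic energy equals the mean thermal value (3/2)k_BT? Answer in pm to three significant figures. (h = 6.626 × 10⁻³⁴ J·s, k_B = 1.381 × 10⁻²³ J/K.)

λ = 46.3 pm

KE = (3/2)k_BT = 1.5 × 1.381 × 10⁻²³ × 2950 = 6.111 × 10⁻²⁰ J.
p = √(2mKE) = √(2 × 1.675 × 10⁻²⁷ × 6.111 × 10⁻²⁰) = 1.431 × 10⁻²³ kg·m/s.
λ = h/p = 4.63 × 10⁻¹¹ m = 46.3 pm.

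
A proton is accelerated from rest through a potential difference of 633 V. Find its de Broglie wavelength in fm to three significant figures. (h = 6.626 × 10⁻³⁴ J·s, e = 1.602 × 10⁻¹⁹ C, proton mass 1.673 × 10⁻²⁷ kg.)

λ = 1140 fm

KE = eV = 1.602 × 10⁻¹⁹ × 633.0 = 1.014 × 10⁻¹⁶ J.
p = √(2mKE) = √(2 × 1.673 × 10⁻²⁷ × 1.014 × 10⁻¹⁶) = 5.825 × 10⁻²² kg·m/s.
λ = h/p = 6.626 × 10⁻³⁴ / 5.825 × 10⁻²² = 1.14 × 10⁻¹² m = 1140 fm.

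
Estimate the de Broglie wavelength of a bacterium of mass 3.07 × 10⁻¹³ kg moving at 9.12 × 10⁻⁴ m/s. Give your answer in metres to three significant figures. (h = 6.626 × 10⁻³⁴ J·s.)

λ = 2.37 × 10⁻¹⁸ m

p = mv = 3.07 × 10⁻¹³ × 9.12 × 10⁻⁴ = 2.800 × 10⁻¹⁶ kg·m/s.
λ = h/p = 6.626 × 10⁻³⁴ / 2.800 × 10⁻¹⁶ = 2.37 × 10⁻¹⁸ m.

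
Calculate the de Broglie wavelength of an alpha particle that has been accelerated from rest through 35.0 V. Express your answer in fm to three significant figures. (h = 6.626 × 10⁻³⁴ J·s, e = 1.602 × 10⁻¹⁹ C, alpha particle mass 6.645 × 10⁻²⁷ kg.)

λ = 1720 fm

KE = 2eV = 2 × 1.602 × 10⁻¹⁹ × 35.00 = 1.121 × 10⁻¹⁷ J.
p = √(2mKE) = √(2 × 6.645 × 10⁻²⁷ × 1.121 × 10⁻¹⁷) = 3.860 × 10⁻²² kg·m/s.
λ = h/p = 6.626 × 10⁻³⁴ / 3.860 × 10⁻²² = 1.72 × 10⁻¹² m = 1720 fm.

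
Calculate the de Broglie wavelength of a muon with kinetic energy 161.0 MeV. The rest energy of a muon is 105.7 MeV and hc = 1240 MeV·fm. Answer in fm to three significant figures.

λ = 5.06 fm

Total energy E = KE + m₀c² = 161.0 + 105.7 = 266.7 MeV.
(pc)² = E² − (m₀c²)² = (266.7)² − (105.7)² = 5.996 × 10⁴ MeV², so pc = 244.9 MeV.
λ = hc/(pc) = 1240 MeV·fm / 244.9 MeV = 5.06 fm.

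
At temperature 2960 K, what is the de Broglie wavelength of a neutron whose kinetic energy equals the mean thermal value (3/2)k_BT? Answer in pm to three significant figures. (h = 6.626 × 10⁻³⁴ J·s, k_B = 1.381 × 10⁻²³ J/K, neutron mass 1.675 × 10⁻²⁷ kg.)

λ = 46.2 pm

KE = (3/2)k_BT = 1.5 × 1.381 × 10⁻²³ × 2960 = 6.132 × 10⁻²⁰ J.
p = √(2mKE) = √(2 × 1.675 × 10⁻²⁷ × 6.132 × 10⁻²⁰) = 1.433 × 10⁻²³ kg·m/s.
λ = h/p = 4.62 × 10⁻¹¹ m = 46.2 pm.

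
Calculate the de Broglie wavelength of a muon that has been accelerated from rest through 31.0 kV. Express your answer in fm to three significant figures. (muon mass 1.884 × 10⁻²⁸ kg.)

KE = eV = 1.602 × 10⁻¹⁹ × 3.100 × 10⁴ = 4.966 × 10⁻¹⁵ J.
p = √(2mKE) = √(2 × 1.884 × 10⁻²⁸ × 4.966 × 10⁻¹⁵) = 1.368 × 10⁻²¹ kg·m/s.
λ = h/p = 6.626 × 10⁻³⁴ / 1.368 × 10⁻²¹ = 4.84 × 10⁻¹³ m = 484 fm.

λ = 484 fm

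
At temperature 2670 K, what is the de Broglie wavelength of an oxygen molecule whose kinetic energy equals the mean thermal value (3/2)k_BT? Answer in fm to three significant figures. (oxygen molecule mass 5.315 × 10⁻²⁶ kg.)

KE = (3/2)k_BT = 1.5 × 1.381 × 10⁻²³ × 2670 = 5.531 × 10⁻²⁰ J.
p = √(2mKE) = √(2 × 5.315 × 10⁻²⁶ × 5.531 × 10⁻²⁰) = 7.668 × 10⁻²³ kg·m/s.
λ = h/p = 8.64 × 10⁻¹² m = 8640 fm.

λ = 8640 fm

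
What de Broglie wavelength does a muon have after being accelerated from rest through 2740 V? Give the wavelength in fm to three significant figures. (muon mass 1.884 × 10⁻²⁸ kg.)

λ = 1630 fm

KE = eV = 1.602 × 10⁻¹⁹ × 2740 = 4.389 × 10⁻¹⁶ J.
p = √(2mKE) = √(2 × 1.884 × 10⁻²⁸ × 4.389 × 10⁻¹⁶) = 4.067 × 10⁻²² kg·m/s.
λ = h/p = 6.626 × 10⁻³⁴ / 4.067 × 10⁻²² = 1.63 × 10⁻¹² m = 1630 fm.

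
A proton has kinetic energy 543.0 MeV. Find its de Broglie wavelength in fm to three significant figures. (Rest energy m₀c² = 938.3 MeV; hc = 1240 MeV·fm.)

Total energy E = KE + m₀c² = 543.0 + 938.3 = 1481.3 MeV.
(pc)² = E² − (m₀c²)² = (1481.3)² − (938.3)² = 1.314 × 10⁶ MeV², so pc = 1146 MeV.
λ = hc/(pc) = 1240 MeV·fm / 1146 MeV = 1.08 fm.

λ = 1.08 fm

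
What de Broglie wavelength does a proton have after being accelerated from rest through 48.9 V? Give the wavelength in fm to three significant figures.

KE = eV = 1.602 × 10⁻¹⁹ × 48.90 = 7.834 × 10⁻¹⁸ J.
p = √(2mKE) = √(2 × 1.673 × 10⁻²⁷ × 7.834 × 10⁻¹⁸) = 1.619 × 10⁻²² kg·m/s.
λ = h/p = 6.626 × 10⁻³⁴ / 1.619 × 10⁻²² = 4.09 × 10⁻¹² m = 4090 fm.

λ = 4090 fm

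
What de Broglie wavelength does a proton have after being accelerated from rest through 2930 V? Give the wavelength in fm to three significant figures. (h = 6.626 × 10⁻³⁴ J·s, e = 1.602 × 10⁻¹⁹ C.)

λ = 529 fm

KE = eV = 1.602 × 10⁻¹⁹ × 2930 = 4.694 × 10⁻¹⁶ J.
p = √(2mKE) = √(2 × 1.673 × 10⁻²⁷ × 4.694 × 10⁻¹⁶) = 1.253 × 10⁻²¹ kg·m/s.
λ = h/p = 6.626 × 10⁻³⁴ / 1.253 × 10⁻²¹ = 5.29 × 10⁻¹³ m = 529 fm.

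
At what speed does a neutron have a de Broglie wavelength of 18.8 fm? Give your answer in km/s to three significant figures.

v = 2.10 × 10⁴ km/s

p = h/λ = 6.626 × 10⁻³⁴ / 1.880 × 10⁻¹⁴ = 3.524 × 10⁻²⁰ kg·m/s.
v = p/m = 3.524 × 10⁻²⁰ / 1.675 × 10⁻²⁷ = 2.10 × 10⁷ m/s = 2.10 × 10⁴ km/s.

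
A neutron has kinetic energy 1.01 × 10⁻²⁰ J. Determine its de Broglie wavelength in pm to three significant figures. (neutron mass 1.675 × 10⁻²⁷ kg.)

λ = 114 pm

p = √(2mKE) = √(2 × 1.675 × 10⁻²⁷ × 1.010 × 10⁻²⁰) = 5.817 × 10⁻²⁴ kg·m/s.
λ = h/p = 6.626 × 10⁻³⁴ / 5.817 × 10⁻²⁴ = 1.14 × 10⁻¹⁰ m = 114 pm.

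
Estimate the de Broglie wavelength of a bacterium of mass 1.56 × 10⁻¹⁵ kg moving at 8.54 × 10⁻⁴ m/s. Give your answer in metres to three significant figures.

p = mv = 1.56 × 10⁻¹⁵ × 8.54 × 10⁻⁴ = 1.332 × 10⁻¹⁸ kg·m/s.
λ = h/p = 6.626 × 10⁻³⁴ / 1.332 × 10⁻¹⁸ = 4.97 × 10⁻¹⁶ m.

λ = 4.97 × 10⁻¹⁶ m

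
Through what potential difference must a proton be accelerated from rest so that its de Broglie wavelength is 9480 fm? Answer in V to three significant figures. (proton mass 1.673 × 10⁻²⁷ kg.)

p = h/λ = 6.626 × 10⁻³⁴ / 9.480 × 10⁻¹² = 6.989 × 10⁻²³ kg·m/s.
KE = p²/(2m) = 1.460 × 10⁻¹⁸ J.
V = KE/e = 1.460 × 10⁻¹⁸ / (1.602 × 10⁻¹⁹) = 9.11 V.

V = 9.11 V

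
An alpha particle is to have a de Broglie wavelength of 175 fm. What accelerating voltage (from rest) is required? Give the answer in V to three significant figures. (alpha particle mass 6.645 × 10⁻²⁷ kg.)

V = 3370 V

p = h/λ = 6.626 × 10⁻³⁴ / 1.750 × 10⁻¹³ = 3.786 × 10⁻²¹ kg·m/s.
KE = p²/(2m) = 1.079 × 10⁻¹⁵ J.
V = KE/2e = 1.079 × 10⁻¹⁵ / (2 × 1.602 × 10⁻¹⁹) = 3370 V.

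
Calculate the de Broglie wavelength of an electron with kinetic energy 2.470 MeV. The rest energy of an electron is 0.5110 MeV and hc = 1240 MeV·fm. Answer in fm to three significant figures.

λ = 422 fm

Total energy E = KE + m₀c² = 2.470 + 0.5110 = 2.9810 MeV.
(pc)² = E² − (m₀c²)² = (2.9810)² − (0.5110)² = 8.625 MeV², so pc = 2.937 MeV.
λ = hc/(pc) = 1240 MeV·fm / 2.937 MeV = 422 fm.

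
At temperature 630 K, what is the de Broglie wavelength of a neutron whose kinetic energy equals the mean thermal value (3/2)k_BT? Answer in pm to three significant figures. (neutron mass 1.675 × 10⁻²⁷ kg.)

KE = (3/2)k_BT = 1.5 × 1.381 × 10⁻²³ × 630 = 1.305 × 10⁻²⁰ J.
p = √(2mKE) = √(2 × 1.675 × 10⁻²⁷ × 1.305 × 10⁻²⁰) = 6.612 × 10⁻²⁴ kg·m/s.
λ = h/p = 1.00 × 10⁻¹⁰ m = 100 pm.

λ = 100 pm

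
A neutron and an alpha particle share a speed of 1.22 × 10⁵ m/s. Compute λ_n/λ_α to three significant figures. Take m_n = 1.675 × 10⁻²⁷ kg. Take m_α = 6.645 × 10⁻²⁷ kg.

λ_n/λ_α = 3.97

At fixed v, p = mv so λ = h/(mv) ∝ 1/m.
λ_n/λ_α = m_α/m_n = 6.645 × 10⁻²⁷/1.675 × 10⁻²⁷ = 3.97.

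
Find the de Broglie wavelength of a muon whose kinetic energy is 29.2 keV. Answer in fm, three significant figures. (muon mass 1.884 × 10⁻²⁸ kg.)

λ = 499 fm

KE = 29.2 keV = 4.678 × 10⁻¹⁵ J.
p = √(2mKE) = √(2 × 1.884 × 10⁻²⁸ × 4.678 × 10⁻¹⁵) = 1.328 × 10⁻²¹ kg·m/s.
λ = h/p = 6.626 × 10⁻³⁴ / 1.328 × 10⁻²¹ = 4.99 × 10⁻¹³ m = 499 fm.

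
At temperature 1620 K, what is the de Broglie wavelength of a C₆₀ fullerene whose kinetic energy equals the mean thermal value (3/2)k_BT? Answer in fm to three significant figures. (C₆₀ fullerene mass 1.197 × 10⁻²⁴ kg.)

λ = 2340 fm

KE = (3/2)k_BT = 1.5 × 1.381 × 10⁻²³ × 1620 = 3.356 × 10⁻²⁰ J.
p = √(2mKE) = √(2 × 1.197 × 10⁻²⁴ × 3.356 × 10⁻²⁰) = 2.834 × 10⁻²² kg·m/s.
λ = h/p = 2.34 × 10⁻¹² m = 2340 fm.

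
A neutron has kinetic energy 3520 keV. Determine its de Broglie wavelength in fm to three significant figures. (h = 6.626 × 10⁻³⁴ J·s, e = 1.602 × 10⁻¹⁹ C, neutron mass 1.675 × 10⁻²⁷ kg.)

KE = 3520 keV = 5.639 × 10⁻¹³ J.
p = √(2mKE) = √(2 × 1.675 × 10⁻²⁷ × 5.639 × 10⁻¹³) = 4.346 × 10⁻²⁰ kg·m/s.
λ = h/p = 6.626 × 10⁻³⁴ / 4.346 × 10⁻²⁰ = 1.52 × 10⁻¹⁴ m = 15.2 fm.

λ = 15.2 fm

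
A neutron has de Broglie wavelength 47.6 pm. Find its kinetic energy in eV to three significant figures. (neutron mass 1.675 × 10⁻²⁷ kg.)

KE = 0.361 eV

p = h/λ = 6.626 × 10⁻³⁴ / 4.760 × 10⁻¹¹ = 1.392 × 10⁻²³ kg·m/s.
KE = p²/(2m) = (1.392 × 10⁻²³)² / (2 × 1.675 × 10⁻²⁷) = 5.784 × 10⁻²⁰ J = 0.361 eV.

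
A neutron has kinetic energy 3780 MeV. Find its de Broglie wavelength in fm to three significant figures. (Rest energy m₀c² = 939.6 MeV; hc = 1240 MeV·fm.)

λ = 0.268 fm

Total energy E = KE + m₀c² = 3780 + 939.6 = 4719.6 MeV.
(pc)² = E² − (m₀c²)² = (4719.6)² − (939.6)² = 2.139 × 10⁷ MeV², so pc = 4625 MeV.
λ = hc/(pc) = 1240 MeV·fm / 4625 MeV = 0.268 fm.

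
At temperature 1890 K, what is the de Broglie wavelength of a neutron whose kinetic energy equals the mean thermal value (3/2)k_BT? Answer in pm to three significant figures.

λ = 57.9 pm

KE = (3/2)k_BT = 1.5 × 1.381 × 10⁻²³ × 1890 = 3.915 × 10⁻²⁰ J.
p = √(2mKE) = √(2 × 1.675 × 10⁻²⁷ × 3.915 × 10⁻²⁰) = 1.145 × 10⁻²³ kg·m/s.
λ = h/p = 5.79 × 10⁻¹¹ m = 57.9 pm.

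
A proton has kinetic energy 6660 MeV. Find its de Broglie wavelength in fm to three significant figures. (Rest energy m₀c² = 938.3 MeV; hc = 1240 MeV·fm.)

Total energy E = KE + m₀c² = 6660 + 938.3 = 7598.3 MeV.
(pc)² = E² − (m₀c²)² = (7598.3)² − (938.3)² = 5.685 × 10⁷ MeV², so pc = 7540 MeV.
λ = hc/(pc) = 1240 MeV·fm / 7540 MeV = 0.164 fm.

λ = 0.164 fm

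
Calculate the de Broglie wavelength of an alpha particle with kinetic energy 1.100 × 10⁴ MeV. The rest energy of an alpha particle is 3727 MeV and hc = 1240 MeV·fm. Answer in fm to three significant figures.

λ = 0.0870 fm

Total energy E = KE + m₀c² = 1.100 × 10⁴ + 3727 = 14727 MeV.
(pc)² = E² − (m₀c²)² = (14727)² − (3727)² = 2.030 × 10⁸ MeV², so pc = 1.425 × 10⁴ MeV.
λ = hc/(pc) = 1240 MeV·fm / 1.425 × 10⁴ MeV = 0.0870 fm.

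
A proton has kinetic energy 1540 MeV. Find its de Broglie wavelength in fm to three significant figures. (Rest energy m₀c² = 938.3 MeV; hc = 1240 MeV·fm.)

Total energy E = KE + m₀c² = 1540 + 938.3 = 2478.3 MeV.
(pc)² = E² − (m₀c²)² = (2478.3)² − (938.3)² = 5.262 × 10⁶ MeV², so pc = 2294 MeV.
λ = hc/(pc) = 1240 MeV·fm / 2294 MeV = 0.541 fm.

λ = 0.541 fm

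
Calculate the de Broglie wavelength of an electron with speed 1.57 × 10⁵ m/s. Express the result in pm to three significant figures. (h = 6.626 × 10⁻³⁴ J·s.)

p = mv = 9.109 × 10⁻³¹ × 1.57 × 10⁵ = 1.430 × 10⁻²⁵ kg·m/s.
λ = h/p = 6.626 × 10⁻³⁴ / 1.430 × 10⁻²⁵ = 4.63 × 10⁻⁹ m = 4630 pm.

λ = 4630 pm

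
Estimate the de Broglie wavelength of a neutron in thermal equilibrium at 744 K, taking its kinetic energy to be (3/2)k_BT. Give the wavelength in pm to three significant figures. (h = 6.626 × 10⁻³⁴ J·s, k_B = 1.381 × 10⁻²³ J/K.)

λ = 92.2 pm

KE = (3/2)k_BT = 1.5 × 1.381 × 10⁻²³ × 744 = 1.541 × 10⁻²⁰ J.
p = √(2mKE) = √(2 × 1.675 × 10⁻²⁷ × 1.541 × 10⁻²⁰) = 7.185 × 10⁻²⁴ kg·m/s.
λ = h/p = 9.22 × 10⁻¹¹ m = 92.2 pm.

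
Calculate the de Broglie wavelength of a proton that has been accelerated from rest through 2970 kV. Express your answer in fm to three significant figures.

KE = eV = 1.602 × 10⁻¹⁹ × 2.970 × 10⁶ = 4.758 × 10⁻¹³ J.
p = √(2mKE) = √(2 × 1.673 × 10⁻²⁷ × 4.758 × 10⁻¹³) = 3.990 × 10⁻²⁰ kg·m/s.
λ = h/p = 6.626 × 10⁻³⁴ / 3.990 × 10⁻²⁰ = 1.66 × 10⁻¹⁴ m = 16.6 fm.

λ = 16.6 fm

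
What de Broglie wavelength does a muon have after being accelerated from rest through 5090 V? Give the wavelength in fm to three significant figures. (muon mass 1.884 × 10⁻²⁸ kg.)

λ = 1200 fm

KE = eV = 1.602 × 10⁻¹⁹ × 5090 = 8.154 × 10⁻¹⁶ J.
p = √(2mKE) = √(2 × 1.884 × 10⁻²⁸ × 8.154 × 10⁻¹⁶) = 5.543 × 10⁻²² kg·m/s.
λ = h/p = 6.626 × 10⁻³⁴ / 5.543 × 10⁻²² = 1.20 × 10⁻¹² m = 1200 fm.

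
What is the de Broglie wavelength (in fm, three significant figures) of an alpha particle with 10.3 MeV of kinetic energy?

KE = 10.3 MeV = 1.650 × 10⁻¹² J.
p = √(2mKE) = √(2 × 6.645 × 10⁻²⁷ × 1.650 × 10⁻¹²) = 1.481 × 10⁻¹⁹ kg·m/s.
λ = h/p = 6.626 × 10⁻³⁴ / 1.481 × 10⁻¹⁹ = 4.47 × 10⁻¹⁵ m = 4.47 fm.

λ = 4.47 fm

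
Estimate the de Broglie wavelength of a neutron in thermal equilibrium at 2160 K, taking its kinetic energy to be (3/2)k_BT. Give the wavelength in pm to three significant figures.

KE = (3/2)k_BT = 1.5 × 1.381 × 10⁻²³ × 2160 = 4.474 × 10⁻²⁰ J.
p = √(2mKE) = √(2 × 1.675 × 10⁻²⁷ × 4.474 × 10⁻²⁰) = 1.224 × 10⁻²³ kg·m/s.
λ = h/p = 5.41 × 10⁻¹¹ m = 54.1 pm.

λ = 54.1 pm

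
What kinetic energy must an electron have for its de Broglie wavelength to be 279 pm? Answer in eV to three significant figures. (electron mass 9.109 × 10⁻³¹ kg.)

p = h/λ = 6.626 × 10⁻³⁴ / 2.790 × 10⁻¹⁰ = 2.375 × 10⁻²⁴ kg·m/s.
KE = p²/(2m) = (2.375 × 10⁻²⁴)² / (2 × 9.109 × 10⁻³¹) = 3.096 × 10⁻¹⁸ J = 19.3 eV.

KE = 19.3 eV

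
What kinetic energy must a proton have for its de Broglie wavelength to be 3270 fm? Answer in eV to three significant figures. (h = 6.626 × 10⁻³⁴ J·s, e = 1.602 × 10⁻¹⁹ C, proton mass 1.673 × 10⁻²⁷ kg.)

KE = 76.6 eV

p = h/λ = 6.626 × 10⁻³⁴ / 3.270 × 10⁻¹² = 2.026 × 10⁻²² kg·m/s.
KE = p²/(2m) = (2.026 × 10⁻²²)² / (2 × 1.673 × 10⁻²⁷) = 1.227 × 10⁻¹⁷ J = 76.6 eV.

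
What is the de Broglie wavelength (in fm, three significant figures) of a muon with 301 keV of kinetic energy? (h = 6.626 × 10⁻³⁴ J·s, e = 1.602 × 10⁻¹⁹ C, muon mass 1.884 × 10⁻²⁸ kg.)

λ = 155 fm

KE = 301 keV = 4.822 × 10⁻¹⁴ J.
p = √(2mKE) = √(2 × 1.884 × 10⁻²⁸ × 4.822 × 10⁻¹⁴) = 4.263 × 10⁻²¹ kg·m/s.
λ = h/p = 6.626 × 10⁻³⁴ / 4.263 × 10⁻²¹ = 1.55 × 10⁻¹³ m = 155 fm.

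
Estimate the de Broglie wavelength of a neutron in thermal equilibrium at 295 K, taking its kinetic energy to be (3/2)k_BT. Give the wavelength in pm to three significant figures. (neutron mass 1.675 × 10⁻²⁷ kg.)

λ = 146 pm

KE = (3/2)k_BT = 1.5 × 1.381 × 10⁻²³ × 295 = 6.111 × 10⁻²¹ J.
p = √(2mKE) = √(2 × 1.675 × 10⁻²⁷ × 6.111 × 10⁻²¹) = 4.525 × 10⁻²⁴ kg·m/s.
λ = h/p = 1.46 × 10⁻¹⁰ m = 146 pm.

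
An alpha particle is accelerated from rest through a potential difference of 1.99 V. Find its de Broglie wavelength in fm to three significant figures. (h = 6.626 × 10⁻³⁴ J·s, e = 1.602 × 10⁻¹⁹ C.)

KE = 2eV = 2 × 1.602 × 10⁻¹⁹ × 1.990 = 6.376 × 10⁻¹⁹ J.
p = √(2mKE) = √(2 × 6.645 × 10⁻²⁷ × 6.376 × 10⁻¹⁹) = 9.205 × 10⁻²³ kg·m/s.
λ = h/p = 6.626 × 10⁻³⁴ / 9.205 × 10⁻²³ = 7.20 × 10⁻¹² m = 7200 fm.

λ = 7200 fm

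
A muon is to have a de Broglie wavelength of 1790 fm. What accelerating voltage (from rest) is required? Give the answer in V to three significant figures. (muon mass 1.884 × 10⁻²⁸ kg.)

p = h/λ = 6.626 × 10⁻³⁴ / 1.790 × 10⁻¹² = 3.702 × 10⁻²² kg·m/s.
KE = p²/(2m) = 3.637 × 10⁻¹⁶ J.
V = KE/e = 3.637 × 10⁻¹⁶ / (1.602 × 10⁻¹⁹) = 2270 V.

V = 2270 V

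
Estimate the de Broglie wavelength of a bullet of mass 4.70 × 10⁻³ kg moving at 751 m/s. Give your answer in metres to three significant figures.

p = mv = 4.70 × 10⁻³ × 751 = 3.530 kg·m/s.
λ = h/p = 6.626 × 10⁻³⁴ / 3.530 = 1.88 × 10⁻³⁴ m.

λ = 1.88 × 10⁻³⁴ m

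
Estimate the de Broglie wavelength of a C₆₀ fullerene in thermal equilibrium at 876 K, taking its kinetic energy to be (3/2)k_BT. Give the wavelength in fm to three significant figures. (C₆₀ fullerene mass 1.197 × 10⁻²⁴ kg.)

KE = (3/2)k_BT = 1.5 × 1.381 × 10⁻²³ × 876 = 1.815 × 10⁻²⁰ J.
p = √(2mKE) = √(2 × 1.197 × 10⁻²⁴ × 1.815 × 10⁻²⁰) = 2.084 × 10⁻²² kg·m/s.
λ = h/p = 3.18 × 10⁻¹² m = 3180 fm.

λ = 3180 fm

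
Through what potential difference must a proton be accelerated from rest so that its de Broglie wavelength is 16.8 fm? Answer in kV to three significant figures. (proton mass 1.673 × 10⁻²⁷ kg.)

p = h/λ = 6.626 × 10⁻³⁴ / 1.680 × 10⁻¹⁴ = 3.944 × 10⁻²⁰ kg·m/s.
KE = p²/(2m) = 4.649 × 10⁻¹³ J.
V = KE/e = 4.649 × 10⁻¹³ / (1.602 × 10⁻¹⁹) = 2900 kV.

V = 2900 kV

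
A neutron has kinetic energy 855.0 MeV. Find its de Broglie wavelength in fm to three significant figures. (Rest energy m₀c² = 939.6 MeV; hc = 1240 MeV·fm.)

λ = 0.811 fm

Total energy E = KE + m₀c² = 855.0 + 939.6 = 1794.6 MeV.
(pc)² = E² − (m₀c²)² = (1794.6)² − (939.6)² = 2.338 × 10⁶ MeV², so pc = 1529 MeV.
λ = hc/(pc) = 1240 MeV·fm / 1529 MeV = 0.811 fm.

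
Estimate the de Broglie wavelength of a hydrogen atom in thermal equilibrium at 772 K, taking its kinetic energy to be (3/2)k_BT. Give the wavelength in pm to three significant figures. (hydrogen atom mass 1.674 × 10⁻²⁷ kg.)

KE = (3/2)k_BT = 1.5 × 1.381 × 10⁻²³ × 772 = 1.599 × 10⁻²⁰ J.
p = √(2mKE) = √(2 × 1.674 × 10⁻²⁷ × 1.599 × 10⁻²⁰) = 7.317 × 10⁻²⁴ kg·m/s.
λ = h/p = 9.06 × 10⁻¹¹ m = 90.6 pm.

λ = 90.6 pm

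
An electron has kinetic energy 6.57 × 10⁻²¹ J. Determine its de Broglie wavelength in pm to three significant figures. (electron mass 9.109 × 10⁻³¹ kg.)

λ = 6060 pm

p = √(2mKE) = √(2 × 9.109 × 10⁻³¹ × 6.570 × 10⁻²¹) = 1.094 × 10⁻²⁵ kg·m/s.
λ = h/p = 6.626 × 10⁻³⁴ / 1.094 × 10⁻²⁵ = 6.06 × 10⁻⁹ m = 6060 pm.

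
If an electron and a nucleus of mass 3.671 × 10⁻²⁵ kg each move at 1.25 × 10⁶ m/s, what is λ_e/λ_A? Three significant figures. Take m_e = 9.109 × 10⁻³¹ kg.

At fixed v, p = mv so λ = h/(mv) ∝ 1/m.
λ_e/λ_A = m_A/m_e = 3.671 × 10⁻²⁵/9.109 × 10⁻³¹ = 4.03 × 10⁵.

λ_e/λ_A = 4.03 × 10⁵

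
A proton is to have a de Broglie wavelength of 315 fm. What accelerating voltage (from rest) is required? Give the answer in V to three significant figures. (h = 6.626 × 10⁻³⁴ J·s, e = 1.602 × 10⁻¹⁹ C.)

p = h/λ = 6.626 × 10⁻³⁴ / 3.150 × 10⁻¹³ = 2.103 × 10⁻²¹ kg·m/s.
KE = p²/(2m) = 1.322 × 10⁻¹⁵ J.
V = KE/e = 1.322 × 10⁻¹⁵ / (1.602 × 10⁻¹⁹) = 8250 V.

V = 8250 V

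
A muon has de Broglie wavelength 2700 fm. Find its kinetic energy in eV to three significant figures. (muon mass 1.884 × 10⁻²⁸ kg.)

KE = 998 eV

p = h/λ = 6.626 × 10⁻³⁴ / 2.700 × 10⁻¹² = 2.454 × 10⁻²² kg·m/s.
KE = p²/(2m) = (2.454 × 10⁻²²)² / (2 × 1.884 × 10⁻²⁸) = 1.598 × 10⁻¹⁶ J = 998 eV.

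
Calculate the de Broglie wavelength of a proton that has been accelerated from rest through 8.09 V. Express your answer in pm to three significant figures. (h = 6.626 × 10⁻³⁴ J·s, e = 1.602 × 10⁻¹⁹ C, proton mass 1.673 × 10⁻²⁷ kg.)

λ = 10.1 pm

KE = eV = 1.602 × 10⁻¹⁹ × 8.090 = 1.296 × 10⁻¹⁸ J.
p = √(2mKE) = √(2 × 1.673 × 10⁻²⁷ × 1.296 × 10⁻¹⁸) = 6.585 × 10⁻²³ kg·m/s.
λ = h/p = 6.626 × 10⁻³⁴ / 6.585 × 10⁻²³ = 1.01 × 10⁻¹¹ m = 10.1 pm.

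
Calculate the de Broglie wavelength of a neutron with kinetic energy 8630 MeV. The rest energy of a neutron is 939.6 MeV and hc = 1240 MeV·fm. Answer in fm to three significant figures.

Total energy E = KE + m₀c² = 8630 + 939.6 = 9569.6 MeV.
(pc)² = E² − (m₀c²)² = (9569.6)² − (939.6)² = 9.069 × 10⁷ MeV², so pc = 9523 MeV.
λ = hc/(pc) = 1240 MeV·fm / 9523 MeV = 0.130 fm.

λ = 0.130 fm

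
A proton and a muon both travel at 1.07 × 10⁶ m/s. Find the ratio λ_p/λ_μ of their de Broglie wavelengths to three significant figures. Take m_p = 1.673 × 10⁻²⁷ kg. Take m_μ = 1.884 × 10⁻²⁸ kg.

At fixed v, p = mv so λ = h/(mv) ∝ 1/m.
λ_p/λ_μ = m_μ/m_p = 1.884 × 10⁻²⁸/1.673 × 10⁻²⁷ = 0.113.

λ_p/λ_μ = 0.113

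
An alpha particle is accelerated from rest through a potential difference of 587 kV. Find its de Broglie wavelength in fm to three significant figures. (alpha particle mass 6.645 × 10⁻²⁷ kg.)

λ = 13.3 fm

KE = 2eV = 2 × 1.602 × 10⁻¹⁹ × 5.870 × 10⁵ = 1.881 × 10⁻¹³ J.
p = √(2mKE) = √(2 × 6.645 × 10⁻²⁷ × 1.881 × 10⁻¹³) = 5.000 × 10⁻²⁰ kg·m/s.
λ = h/p = 6.626 × 10⁻³⁴ / 5.000 × 10⁻²⁰ = 1.33 × 10⁻¹⁴ m = 13.3 fm.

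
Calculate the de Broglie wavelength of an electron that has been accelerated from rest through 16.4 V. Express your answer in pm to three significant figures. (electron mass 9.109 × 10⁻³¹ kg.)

λ = 303 pm

KE = eV = 1.602 × 10⁻¹⁹ × 16.40 = 2.627 × 10⁻¹⁸ J.
p = √(2mKE) = √(2 × 9.109 × 10⁻³¹ × 2.627 × 10⁻¹⁸) = 2.188 × 10⁻²⁴ kg·m/s.
λ = h/p = 6.626 × 10⁻³⁴ / 2.188 × 10⁻²⁴ = 3.03 × 10⁻¹⁰ m = 303 pm.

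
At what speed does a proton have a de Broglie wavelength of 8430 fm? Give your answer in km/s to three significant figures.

v = 47.0 km/s

p = h/λ = 6.626 × 10⁻³⁴ / 8.430 × 10⁻¹² = 7.860 × 10⁻²³ kg·m/s.
v = p/m = 7.860 × 10⁻²³ / 1.673 × 10⁻²⁷ = 4.70 × 10⁴ m/s = 47.0 km/s.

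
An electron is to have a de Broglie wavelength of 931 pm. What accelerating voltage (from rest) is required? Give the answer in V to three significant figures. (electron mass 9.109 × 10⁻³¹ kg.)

p = h/λ = 6.626 × 10⁻³⁴ / 9.310 × 10⁻¹⁰ = 7.117 × 10⁻²⁵ kg·m/s.
KE = p²/(2m) = 2.780 × 10⁻¹⁹ J.
V = KE/e = 2.780 × 10⁻¹⁹ / (1.602 × 10⁻¹⁹) = 1.74 V.

V = 1.74 V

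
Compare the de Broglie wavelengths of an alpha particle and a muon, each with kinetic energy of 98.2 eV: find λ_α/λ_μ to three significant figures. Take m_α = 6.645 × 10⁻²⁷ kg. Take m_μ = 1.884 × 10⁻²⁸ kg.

At fixed KE, p = √(2mKE) so λ = h/p ∝ 1/√m.
λ_α/λ_μ = √(m_μ/m_α) = √(1.884 × 10⁻²⁸/6.645 × 10⁻²⁷) = √(0.02835) = 0.168.

λ_α/λ_μ = 0.168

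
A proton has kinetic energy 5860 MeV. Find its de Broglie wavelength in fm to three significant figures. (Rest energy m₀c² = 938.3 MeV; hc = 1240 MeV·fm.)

λ = 0.184 fm

Total energy E = KE + m₀c² = 5860 + 938.3 = 6798.3 MeV.
(pc)² = E² − (m₀c²)² = (6798.3)² − (938.3)² = 4.534 × 10⁷ MeV², so pc = 6733 MeV.
λ = hc/(pc) = 1240 MeV·fm / 6733 MeV = 0.184 fm.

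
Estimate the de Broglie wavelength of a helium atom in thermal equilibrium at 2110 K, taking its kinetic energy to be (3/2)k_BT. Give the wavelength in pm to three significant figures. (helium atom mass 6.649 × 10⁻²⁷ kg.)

λ = 27.5 pm

KE = (3/2)k_BT = 1.5 × 1.381 × 10⁻²³ × 2110 = 4.371 × 10⁻²⁰ J.
p = √(2mKE) = √(2 × 6.649 × 10⁻²⁷ × 4.371 × 10⁻²⁰) = 2.411 × 10⁻²³ kg·m/s.
λ = h/p = 2.75 × 10⁻¹¹ m = 27.5 pm.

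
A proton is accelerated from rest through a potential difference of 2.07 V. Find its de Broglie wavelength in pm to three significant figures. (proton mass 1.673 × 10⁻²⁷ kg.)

λ = 19.9 pm

KE = eV = 1.602 × 10⁻¹⁹ × 2.070 = 3.316 × 10⁻¹⁹ J.
p = √(2mKE) = √(2 × 1.673 × 10⁻²⁷ × 3.316 × 10⁻¹⁹) = 3.331 × 10⁻²³ kg·m/s.
λ = h/p = 6.626 × 10⁻³⁴ / 3.331 × 10⁻²³ = 1.99 × 10⁻¹¹ m = 19.9 pm.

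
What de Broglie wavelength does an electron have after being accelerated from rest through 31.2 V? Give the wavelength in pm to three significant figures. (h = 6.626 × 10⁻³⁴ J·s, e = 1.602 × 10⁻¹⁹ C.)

KE = eV = 1.602 × 10⁻¹⁹ × 31.20 = 4.998 × 10⁻¹⁸ J.
p = √(2mKE) = √(2 × 9.109 × 10⁻³¹ × 4.998 × 10⁻¹⁸) = 3.018 × 10⁻²⁴ kg·m/s.
λ = h/p = 6.626 × 10⁻³⁴ / 3.018 × 10⁻²⁴ = 2.20 × 10⁻¹⁰ m = 220 pm.

λ = 220 pm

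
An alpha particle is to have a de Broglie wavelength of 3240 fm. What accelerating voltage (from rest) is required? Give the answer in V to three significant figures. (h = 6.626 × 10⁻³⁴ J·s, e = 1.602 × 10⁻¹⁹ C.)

p = h/λ = 6.626 × 10⁻³⁴ / 3.240 × 10⁻¹² = 2.045 × 10⁻²² kg·m/s.
KE = p²/(2m) = 3.147 × 10⁻¹⁸ J.
V = KE/2e = 3.147 × 10⁻¹⁸ / (2 × 1.602 × 10⁻¹⁹) = 9.82 V.

V = 9.82 V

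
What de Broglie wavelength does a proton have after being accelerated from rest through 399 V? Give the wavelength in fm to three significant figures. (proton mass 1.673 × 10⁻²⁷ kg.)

λ = 1430 fm

KE = eV = 1.602 × 10⁻¹⁹ × 399.0 = 6.392 × 10⁻¹⁷ J.
p = √(2mKE) = √(2 × 1.673 × 10⁻²⁷ × 6.392 × 10⁻¹⁷) = 4.625 × 10⁻²² kg·m/s.
λ = h/p = 6.626 × 10⁻³⁴ / 4.625 × 10⁻²² = 1.43 × 10⁻¹² m = 1430 fm.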